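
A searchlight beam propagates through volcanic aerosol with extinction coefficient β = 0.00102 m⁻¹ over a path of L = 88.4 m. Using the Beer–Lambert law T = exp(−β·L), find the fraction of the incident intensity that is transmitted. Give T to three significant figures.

τ = β·L = 0.00102 × 88.4 = 0.0902.
T = exp(−0.0902) = 0.9138.

0.914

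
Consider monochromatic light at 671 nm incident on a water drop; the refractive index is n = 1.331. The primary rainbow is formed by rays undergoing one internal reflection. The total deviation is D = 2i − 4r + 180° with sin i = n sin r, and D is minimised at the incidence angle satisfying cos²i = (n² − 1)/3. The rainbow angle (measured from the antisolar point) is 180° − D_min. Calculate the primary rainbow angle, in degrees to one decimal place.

42.4°

cos²i = (1.77156 − 1)/3 = 0.25719; i = arccos(0.50714) = 59.527°.
sin r = sin 59.527°/1.331 = 0.64753; r = 40.356°.
D_min = 2·59.527° − 4·40.356° + 180° = 137.630°.
Rainbow angle = 180° − D_min = 42.370°.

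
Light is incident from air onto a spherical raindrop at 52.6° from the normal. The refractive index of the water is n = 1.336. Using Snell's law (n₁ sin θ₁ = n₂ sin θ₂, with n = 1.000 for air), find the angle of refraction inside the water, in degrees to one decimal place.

Snell: sin θ_r = sin θ_i / n = sin 52.6° / 1.336 = 0.7944 / 1.336 = 0.5946.
θ_r = arcsin(0.5946) = 36.49°.

36.5°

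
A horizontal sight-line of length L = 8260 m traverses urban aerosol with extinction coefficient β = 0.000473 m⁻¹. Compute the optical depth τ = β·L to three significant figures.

τ = β·L = 0.000473 × 8260 = 3.9070.

3.91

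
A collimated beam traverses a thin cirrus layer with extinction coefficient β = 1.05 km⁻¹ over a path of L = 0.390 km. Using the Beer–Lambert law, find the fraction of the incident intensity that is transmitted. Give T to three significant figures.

0.664

τ = β·L = 1.05 × 0.390 = 0.4095.
T = exp(−0.4095) = 0.6640.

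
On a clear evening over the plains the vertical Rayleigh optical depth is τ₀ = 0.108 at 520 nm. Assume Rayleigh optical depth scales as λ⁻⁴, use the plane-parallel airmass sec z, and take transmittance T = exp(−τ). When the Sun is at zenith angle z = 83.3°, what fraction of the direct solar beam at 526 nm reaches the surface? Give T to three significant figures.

0.413

sec 83.3° = 8.5711.
τ = 0.108 × (520/526)⁴ × 8.5711 = 0.108 × 0.9551 × 8.5711 = 0.8842.
T = exp(−0.8842) = 0.4131.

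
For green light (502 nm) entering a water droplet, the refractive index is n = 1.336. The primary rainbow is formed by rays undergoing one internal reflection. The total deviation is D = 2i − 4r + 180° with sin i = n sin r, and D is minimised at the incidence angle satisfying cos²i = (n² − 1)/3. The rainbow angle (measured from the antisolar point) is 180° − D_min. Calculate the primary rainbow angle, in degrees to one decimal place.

41.6°

cos²i = (1.78490 − 1)/3 = 0.26163; i = arccos(0.51150) = 59.236°.
sin r = sin 59.236°/1.336 = 0.64318; r = 40.029°.
D_min = 2·59.236° − 4·40.029° + 180° = 138.356°.
Rainbow angle = 180° − D_min = 41.644°.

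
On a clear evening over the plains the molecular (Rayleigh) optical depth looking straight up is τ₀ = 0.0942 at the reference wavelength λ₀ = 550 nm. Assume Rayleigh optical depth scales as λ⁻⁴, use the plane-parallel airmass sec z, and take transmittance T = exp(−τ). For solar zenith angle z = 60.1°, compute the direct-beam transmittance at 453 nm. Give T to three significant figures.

0.663

sec 60.1° = 2.0061.
τ = 0.0942 × (550/453)⁴ × 2.0061 = 0.0942 × 2.1730 × 2.0061 = 0.4106.
T = exp(−0.4106) = 0.6632.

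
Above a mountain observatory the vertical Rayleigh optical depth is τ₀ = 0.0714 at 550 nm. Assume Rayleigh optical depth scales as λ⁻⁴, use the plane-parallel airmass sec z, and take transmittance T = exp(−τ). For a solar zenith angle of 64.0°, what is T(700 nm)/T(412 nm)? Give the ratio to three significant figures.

Airmass: sec 64.0° = 2.2812.
τ(700 nm) = 0.0714 × (550/700)⁴ × 2.2812 = 0.0714 × 0.3811 × 2.2812 = 0.0621.
τ(412 nm) = 0.0714 × (550/412)⁴ × 2.2812 = 0.0714 × 3.1759 × 2.2812 = 0.5173.
T(700)/T(412) = exp(τ_B − τ_A) = exp(0.4552) = 1.5765.

1.58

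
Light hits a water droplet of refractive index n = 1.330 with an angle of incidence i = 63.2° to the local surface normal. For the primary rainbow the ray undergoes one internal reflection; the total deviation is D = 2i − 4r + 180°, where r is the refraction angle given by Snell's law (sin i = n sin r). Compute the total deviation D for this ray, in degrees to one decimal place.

137.8°

sin r = sin 63.2° / 1.330 = 0.8926/1.330 = 0.6711; r = 42.15°.
D = 2·63.2° − 4·42.15° + 180° = 126.40° − 168.61° + 180° = 137.79°.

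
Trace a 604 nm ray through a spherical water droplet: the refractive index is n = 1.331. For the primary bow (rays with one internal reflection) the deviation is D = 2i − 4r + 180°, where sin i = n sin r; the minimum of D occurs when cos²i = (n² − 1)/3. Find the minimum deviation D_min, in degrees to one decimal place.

137.6°

cos²i = (1.77156 − 1)/3 = 0.25719; i = arccos(0.50714) = 59.527°.
sin r = sin 59.527°/1.331 = 0.64753; r = 40.356°.
D_min = 2·59.527° − 4·40.356° + 180° = 137.630°.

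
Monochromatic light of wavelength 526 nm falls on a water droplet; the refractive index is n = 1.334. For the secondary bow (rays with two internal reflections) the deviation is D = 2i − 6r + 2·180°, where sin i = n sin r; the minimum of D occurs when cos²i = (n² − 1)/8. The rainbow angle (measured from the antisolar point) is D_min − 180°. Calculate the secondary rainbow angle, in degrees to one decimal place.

51.2°

cos²i = (1.77956 − 1)/8 = 0.09744; i = arccos(0.31216) = 71.810°.
sin r = sin 71.810°/1.334 = 0.71217; r = 45.411°.
D_min = 2·71.810° − 6·45.411° + 360° = 231.153°.
Rainbow angle = D_min − 180° = 51.153°.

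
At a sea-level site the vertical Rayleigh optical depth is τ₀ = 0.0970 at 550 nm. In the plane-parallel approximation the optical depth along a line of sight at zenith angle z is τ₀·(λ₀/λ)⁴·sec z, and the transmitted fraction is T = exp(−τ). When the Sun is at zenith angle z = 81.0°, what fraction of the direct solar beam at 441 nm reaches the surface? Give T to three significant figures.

0.223

sec 81.0° = 6.3925.
τ = 0.0970 × (550/441)⁴ × 6.3925 = 0.0970 × 2.4193 × 6.3925 = 1.5002.
T = exp(−1.5002) = 0.2231.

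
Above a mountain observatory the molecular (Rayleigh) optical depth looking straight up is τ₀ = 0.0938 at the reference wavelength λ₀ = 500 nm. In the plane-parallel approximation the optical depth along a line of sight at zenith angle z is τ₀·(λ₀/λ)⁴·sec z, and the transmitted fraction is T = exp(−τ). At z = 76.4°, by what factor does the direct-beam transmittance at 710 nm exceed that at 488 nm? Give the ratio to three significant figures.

1.41

Airmass: sec 76.4° = 4.2527.
τ(710 nm) = 0.0938 × (500/710)⁴ × 4.2527 = 0.0938 × 0.2459 × 4.2527 = 0.0981.
τ(488 nm) = 0.0938 × (500/488)⁴ × 4.2527 = 0.0938 × 1.1020 × 4.2527 = 0.4396.
T(710)/T(488) = exp(τ_B − τ_A) = exp(0.3415) = 1.4071.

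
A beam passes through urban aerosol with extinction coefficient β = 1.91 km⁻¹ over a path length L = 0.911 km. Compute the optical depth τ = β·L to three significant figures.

τ = β·L = 1.91 × 0.911 = 1.7400.

1.74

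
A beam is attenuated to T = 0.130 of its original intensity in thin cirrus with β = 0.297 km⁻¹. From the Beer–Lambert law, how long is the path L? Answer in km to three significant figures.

6.87 km

Beer–Lambert: T = exp(−βL) ⇒ L = −ln(T)/β = −ln(0.130)/0.297 = 2.0402/0.297 = 6.869 km.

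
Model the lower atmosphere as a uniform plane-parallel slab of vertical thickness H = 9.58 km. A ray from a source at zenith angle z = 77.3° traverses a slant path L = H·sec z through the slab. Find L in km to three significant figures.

43.6 km

sec z = 1/cos 77.3° = 4.5486.
L = 9.58 × 4.5486 = 43.576 km.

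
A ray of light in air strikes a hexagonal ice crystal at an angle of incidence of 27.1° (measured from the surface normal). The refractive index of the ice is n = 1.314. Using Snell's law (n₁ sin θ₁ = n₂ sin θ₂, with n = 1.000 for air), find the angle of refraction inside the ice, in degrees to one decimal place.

20.3°

Snell: sin θ_r = sin θ_i / n = sin 27.1° / 1.314 = 0.4555 / 1.314 = 0.3467.
θ_r = arcsin(0.3467) = 20.28°.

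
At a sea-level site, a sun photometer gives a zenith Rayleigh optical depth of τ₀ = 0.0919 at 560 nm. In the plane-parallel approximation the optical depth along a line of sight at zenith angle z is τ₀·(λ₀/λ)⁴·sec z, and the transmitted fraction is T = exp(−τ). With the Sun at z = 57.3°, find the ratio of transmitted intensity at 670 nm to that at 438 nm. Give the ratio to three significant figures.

1.45

Airmass: sec 57.3° = 1.8510.
τ(670 nm) = 0.0919 × (560/670)⁴ × 1.8510 = 0.0919 × 0.4880 × 1.8510 = 0.0830.
τ(438 nm) = 0.0919 × (560/438)⁴ × 1.8510 = 0.0919 × 2.6721 × 1.8510 = 0.4546.
T(670)/T(438) = exp(τ_B − τ_A) = exp(0.3715) = 1.4500.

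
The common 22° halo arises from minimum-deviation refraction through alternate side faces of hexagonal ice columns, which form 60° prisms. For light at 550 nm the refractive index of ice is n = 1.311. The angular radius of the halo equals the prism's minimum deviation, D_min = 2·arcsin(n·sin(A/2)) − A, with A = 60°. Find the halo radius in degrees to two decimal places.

21.92°

n·sin(A/2) = 1.311 × sin 30° = 1.311 × 0.5000 = 0.6555.
D_min = 2·arcsin(0.6555) − 60° = 2 × 40.958° − 60° = 21.915°.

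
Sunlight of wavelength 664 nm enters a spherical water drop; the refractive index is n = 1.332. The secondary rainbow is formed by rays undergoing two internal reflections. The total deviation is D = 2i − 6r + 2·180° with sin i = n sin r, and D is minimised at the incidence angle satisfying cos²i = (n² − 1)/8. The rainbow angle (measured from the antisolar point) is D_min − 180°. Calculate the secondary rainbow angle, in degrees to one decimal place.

cos²i = (1.77422 − 1)/8 = 0.09678; i = arccos(0.31109) = 71.875°.
sin r = sin 71.875°/1.332 = 0.71350; r = 45.520°.
D_min = 2·71.875° − 6·45.520° + 360° = 230.628°.
Rainbow angle = D_min − 180° = 50.628°.

50.6°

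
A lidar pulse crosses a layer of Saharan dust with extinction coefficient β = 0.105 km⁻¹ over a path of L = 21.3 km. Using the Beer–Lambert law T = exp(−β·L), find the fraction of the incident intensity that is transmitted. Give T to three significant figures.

τ = β·L = 0.105 × 21.3 = 2.2365.
T = exp(−2.2365) = 0.1068.

0.107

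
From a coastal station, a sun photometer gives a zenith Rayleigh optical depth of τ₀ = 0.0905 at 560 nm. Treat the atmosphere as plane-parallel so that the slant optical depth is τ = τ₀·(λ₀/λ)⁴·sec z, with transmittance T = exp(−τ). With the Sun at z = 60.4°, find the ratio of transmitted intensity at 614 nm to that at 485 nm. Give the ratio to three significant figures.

1.22

Airmass: sec 60.4° = 2.0245.
τ(614 nm) = 0.0905 × (560/614)⁴ × 2.0245 = 0.0905 × 0.6920 × 2.0245 = 0.1268.
τ(485 nm) = 0.0905 × (560/485)⁴ × 2.0245 = 0.0905 × 1.7774 × 2.0245 = 0.3257.
T(614)/T(485) = exp(τ_B − τ_A) = exp(0.1989) = 1.2200.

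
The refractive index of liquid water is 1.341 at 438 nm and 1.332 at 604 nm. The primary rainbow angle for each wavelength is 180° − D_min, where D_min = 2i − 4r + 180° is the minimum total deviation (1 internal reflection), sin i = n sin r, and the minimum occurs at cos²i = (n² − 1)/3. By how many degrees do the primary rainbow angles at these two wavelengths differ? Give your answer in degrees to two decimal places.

1.29°

At 438 nm (n = 1.341): cos²i = 0.26609 → i = 58.946°, r = 39.705°, D_min = 139.071°, rainbow angle = 40.929°.
At 604 nm (n = 1.332): cos²i = 0.25807 → i = 59.469°, r = 40.290°, D_min = 137.776°, rainbow angle = 42.224°.
Angular width = |40.929° − 42.224°| = 1.295°.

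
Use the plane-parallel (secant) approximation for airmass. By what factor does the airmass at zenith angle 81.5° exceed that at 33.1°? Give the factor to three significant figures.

5.67

X(81.5°)/X(33.1°) = sec 81.5° / sec 33.1° = cos 33.1° / cos 81.5° = 0.8377/0.1478 = 5.6676.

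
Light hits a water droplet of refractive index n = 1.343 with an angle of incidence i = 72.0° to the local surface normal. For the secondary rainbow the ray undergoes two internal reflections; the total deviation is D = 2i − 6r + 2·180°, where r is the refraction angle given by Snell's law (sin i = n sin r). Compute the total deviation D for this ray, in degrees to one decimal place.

sin r = sin 72.0° / 1.343 = 0.9511/1.343 = 0.7082; r = 45.09°.
D = 2·72.0° − 6·45.09° + 2·180° = 144.00° − 270.51° + 360° = 233.49°.

233.5°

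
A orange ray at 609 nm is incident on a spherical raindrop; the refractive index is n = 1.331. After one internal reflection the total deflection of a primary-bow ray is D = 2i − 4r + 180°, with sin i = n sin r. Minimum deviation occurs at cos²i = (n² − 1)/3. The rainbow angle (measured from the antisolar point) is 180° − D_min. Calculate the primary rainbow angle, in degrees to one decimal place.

42.4°

cos²i = (1.77156 − 1)/3 = 0.25719; i = arccos(0.50714) = 59.527°.
sin r = sin 59.527°/1.331 = 0.64753; r = 40.356°.
D_min = 2·59.527° − 4·40.356° + 180° = 137.630°.
Rainbow angle = 180° − D_min = 42.370°.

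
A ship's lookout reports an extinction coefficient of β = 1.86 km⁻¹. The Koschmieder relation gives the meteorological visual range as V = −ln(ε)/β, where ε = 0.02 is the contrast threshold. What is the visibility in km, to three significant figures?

V = −ln(0.02) / 1.86 = 3.912 / 1.86 = 2.1032 km.

2.10 km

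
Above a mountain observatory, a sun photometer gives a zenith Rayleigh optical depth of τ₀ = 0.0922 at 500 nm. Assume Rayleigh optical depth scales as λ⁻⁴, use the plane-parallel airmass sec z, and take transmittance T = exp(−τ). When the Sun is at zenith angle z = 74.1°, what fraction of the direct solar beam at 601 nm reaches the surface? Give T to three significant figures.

0.851

sec 74.1° = 3.6502.
τ = 0.0922 × (500/601)⁴ × 3.6502 = 0.0922 × 0.4791 × 3.6502 = 0.1612.
T = exp(−0.1612) = 0.8511.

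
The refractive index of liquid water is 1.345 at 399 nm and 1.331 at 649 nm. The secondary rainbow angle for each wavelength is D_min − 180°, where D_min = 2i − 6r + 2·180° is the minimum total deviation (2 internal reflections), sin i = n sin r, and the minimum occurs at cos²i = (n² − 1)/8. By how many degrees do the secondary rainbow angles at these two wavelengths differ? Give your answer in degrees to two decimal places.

3.62°

At 399 nm (n = 1.345): cos²i = 0.10113 → i = 71.458°, r = 44.821°, D_min = 233.987°, rainbow angle = 53.987°.
At 649 nm (n = 1.331): cos²i = 0.09645 → i = 71.907°, r = 45.575°, D_min = 230.365°, rainbow angle = 50.365°.
Angular width = |53.987° − 50.365°| = 3.622°.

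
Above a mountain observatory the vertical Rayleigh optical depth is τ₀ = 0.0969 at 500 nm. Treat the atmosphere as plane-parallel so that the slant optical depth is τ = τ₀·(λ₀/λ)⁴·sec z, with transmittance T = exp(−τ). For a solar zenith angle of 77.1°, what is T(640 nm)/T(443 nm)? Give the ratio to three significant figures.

Airmass: sec 77.1° = 4.4793.
τ(640 nm) = 0.0969 × (500/640)⁴ × 4.4793 = 0.0969 × 0.3725 × 4.4793 = 0.1617.
τ(443 nm) = 0.0969 × (500/443)⁴ × 4.4793 = 0.0969 × 1.6228 × 4.4793 = 0.7044.
T(640)/T(443) = exp(τ_B − τ_A) = exp(0.5427) = 1.7206.

1.72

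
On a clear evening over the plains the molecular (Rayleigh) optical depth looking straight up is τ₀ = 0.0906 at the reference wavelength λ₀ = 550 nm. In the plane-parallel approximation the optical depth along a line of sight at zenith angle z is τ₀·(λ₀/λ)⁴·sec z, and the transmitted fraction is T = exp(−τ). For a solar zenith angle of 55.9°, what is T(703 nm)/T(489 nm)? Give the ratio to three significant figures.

1.22

Airmass: sec 55.9° = 1.7837.
τ(703 nm) = 0.0906 × (550/703)⁴ × 1.7837 = 0.0906 × 0.3747 × 1.7837 = 0.0605.
τ(489 nm) = 0.0906 × (550/489)⁴ × 1.7837 = 0.0906 × 1.6004 × 1.7837 = 0.2586.
T(703)/T(489) = exp(τ_B − τ_A) = exp(0.1981) = 1.2191.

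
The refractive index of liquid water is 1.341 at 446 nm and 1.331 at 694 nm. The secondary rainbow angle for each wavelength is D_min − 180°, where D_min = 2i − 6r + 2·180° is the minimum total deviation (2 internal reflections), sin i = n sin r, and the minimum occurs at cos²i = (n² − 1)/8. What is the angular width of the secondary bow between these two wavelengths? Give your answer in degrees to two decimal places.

2.60°

At 446 nm (n = 1.341): cos²i = 0.09979 → i = 71.586°, r = 45.034°, D_min = 232.966°, rainbow angle = 52.966°.
At 694 nm (n = 1.331): cos²i = 0.09645 → i = 71.907°, r = 45.575°, D_min = 230.365°, rainbow angle = 50.365°.
Angular width = |52.966° − 50.365°| = 2.601°.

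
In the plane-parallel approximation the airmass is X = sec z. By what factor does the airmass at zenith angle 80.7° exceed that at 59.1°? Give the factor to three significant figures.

X(80.7°)/X(59.1°) = sec 80.7° / sec 59.1° = cos 59.1° / cos 80.7° = 0.5135/0.1616 = 3.1778.

3.18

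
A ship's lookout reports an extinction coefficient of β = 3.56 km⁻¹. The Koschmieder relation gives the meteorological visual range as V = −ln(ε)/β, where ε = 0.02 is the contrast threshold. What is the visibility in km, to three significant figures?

1.10 km

V = −ln(0.02) / 3.56 = 3.912 / 3.56 = 1.0989 km.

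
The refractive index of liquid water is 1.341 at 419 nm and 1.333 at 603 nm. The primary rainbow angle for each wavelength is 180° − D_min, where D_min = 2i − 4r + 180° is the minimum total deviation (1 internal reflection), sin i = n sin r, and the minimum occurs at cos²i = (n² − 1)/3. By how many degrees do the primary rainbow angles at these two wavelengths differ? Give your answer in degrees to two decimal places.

1.15°

At 419 nm (n = 1.341): cos²i = 0.26609 → i = 58.946°, r = 39.705°, D_min = 139.071°, rainbow angle = 40.929°.
At 603 nm (n = 1.333): cos²i = 0.25896 → i = 59.410°, r = 40.225°, D_min = 137.922°, rainbow angle = 42.078°.
Angular width = |40.929° − 42.078°| = 1.149°.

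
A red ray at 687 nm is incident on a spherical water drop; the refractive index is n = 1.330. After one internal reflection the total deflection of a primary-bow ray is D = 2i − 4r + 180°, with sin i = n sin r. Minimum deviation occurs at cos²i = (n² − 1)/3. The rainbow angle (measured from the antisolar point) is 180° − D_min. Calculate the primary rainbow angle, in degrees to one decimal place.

cos²i = (1.76890 − 1)/3 = 0.25630; i = arccos(0.50626) = 59.585°.
sin r = sin 59.585°/1.330 = 0.64841; r = 40.422°.
D_min = 2·59.585° − 4·40.422° + 180° = 137.484°.
Rainbow angle = 180° − D_min = 42.516°.

42.5°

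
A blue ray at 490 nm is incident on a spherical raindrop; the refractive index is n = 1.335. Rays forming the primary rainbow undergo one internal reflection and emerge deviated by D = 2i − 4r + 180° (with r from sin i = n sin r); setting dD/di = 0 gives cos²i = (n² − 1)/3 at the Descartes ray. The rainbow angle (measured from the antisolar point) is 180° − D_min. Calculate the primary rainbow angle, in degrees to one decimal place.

cos²i = (1.78222 − 1)/3 = 0.26074; i = arccos(0.51063) = 59.294°.
sin r = sin 59.294°/1.335 = 0.64405; r = 40.094°.
D_min = 2·59.294° − 4·40.094° + 180° = 138.212°.
Rainbow angle = 180° − D_min = 41.788°.

41.8°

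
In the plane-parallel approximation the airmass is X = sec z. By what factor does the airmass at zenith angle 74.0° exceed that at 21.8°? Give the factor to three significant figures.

3.37

X(74.0°)/X(21.8°) = sec 74.0° / sec 21.8° = cos 21.8° / cos 74.0° = 0.9285/0.2756 = 3.3685.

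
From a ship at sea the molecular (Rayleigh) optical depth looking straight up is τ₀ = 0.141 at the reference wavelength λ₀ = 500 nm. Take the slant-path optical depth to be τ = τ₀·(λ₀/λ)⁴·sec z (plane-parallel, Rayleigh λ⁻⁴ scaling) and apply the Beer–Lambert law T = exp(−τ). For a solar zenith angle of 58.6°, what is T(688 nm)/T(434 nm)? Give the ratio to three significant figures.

1.49

Airmass: sec 58.6° = 1.9194.
τ(688 nm) = 0.141 × (500/688)⁴ × 1.9194 = 0.141 × 0.2789 × 1.9194 = 0.0755.
τ(434 nm) = 0.141 × (500/434)⁴ × 1.9194 = 0.141 × 1.7617 × 1.9194 = 0.4768.
T(688)/T(434) = exp(τ_B − τ_A) = exp(0.4013) = 1.4937.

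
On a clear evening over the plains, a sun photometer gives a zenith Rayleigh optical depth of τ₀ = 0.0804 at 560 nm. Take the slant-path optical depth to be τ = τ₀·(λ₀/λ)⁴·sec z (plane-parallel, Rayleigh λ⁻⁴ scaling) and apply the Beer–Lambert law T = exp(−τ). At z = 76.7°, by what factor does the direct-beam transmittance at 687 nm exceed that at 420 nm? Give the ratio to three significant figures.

2.59

Airmass: sec 76.7° = 4.3469.
τ(687 nm) = 0.0804 × (560/687)⁴ × 4.3469 = 0.0804 × 0.4415 × 4.3469 = 0.1543.
τ(420 nm) = 0.0804 × (560/420)⁴ × 4.3469 = 0.0804 × 3.1605 × 4.3469 = 1.1046.
T(687)/T(420) = exp(τ_B − τ_A) = exp(0.9503) = 2.5864.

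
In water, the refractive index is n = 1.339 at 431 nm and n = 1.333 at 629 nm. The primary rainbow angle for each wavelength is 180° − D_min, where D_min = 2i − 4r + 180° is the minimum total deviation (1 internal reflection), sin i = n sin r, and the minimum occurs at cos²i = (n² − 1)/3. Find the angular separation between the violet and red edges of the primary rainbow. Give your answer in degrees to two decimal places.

At 431 nm (n = 1.339): cos²i = 0.26431 → i = 59.062°, r = 39.834°, D_min = 138.786°, rainbow angle = 41.214°.
At 629 nm (n = 1.333): cos²i = 0.25896 → i = 59.410°, r = 40.225°, D_min = 137.922°, rainbow angle = 42.078°.
Angular width = |41.214° − 42.078°| = 0.865°.

0.86°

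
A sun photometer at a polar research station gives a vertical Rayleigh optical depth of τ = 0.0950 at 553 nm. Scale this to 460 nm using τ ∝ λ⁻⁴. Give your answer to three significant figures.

τ(460 nm) = τ(553 nm) × (553/460)⁴ = 0.0950 × (1.2022)⁴ = 0.0950 × 2.0887 = 0.1984.

0.198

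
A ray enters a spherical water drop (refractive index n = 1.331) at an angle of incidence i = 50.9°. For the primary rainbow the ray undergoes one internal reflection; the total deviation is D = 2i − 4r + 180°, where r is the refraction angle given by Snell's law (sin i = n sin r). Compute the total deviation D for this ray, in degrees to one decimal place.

sin r = sin 50.9° / 1.331 = 0.7760/1.331 = 0.5831; r = 35.67°.
D = 2·50.9° − 4·35.67° + 180° = 101.80° − 142.66° + 180° = 139.14°.

139.1°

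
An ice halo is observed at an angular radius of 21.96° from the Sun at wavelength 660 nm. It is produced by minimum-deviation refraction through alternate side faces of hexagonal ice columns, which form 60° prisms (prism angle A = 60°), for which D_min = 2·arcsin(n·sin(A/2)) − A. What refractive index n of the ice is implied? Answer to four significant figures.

Rearranging: n = sin((D_min + A)/2) / sin(A/2).
(D_min + A)/2 = (21.96° + 60°)/2 = 40.980°.
n = sin 40.980° / sin 30° = 0.6558 / 0.5000 = 1.3116.

1.312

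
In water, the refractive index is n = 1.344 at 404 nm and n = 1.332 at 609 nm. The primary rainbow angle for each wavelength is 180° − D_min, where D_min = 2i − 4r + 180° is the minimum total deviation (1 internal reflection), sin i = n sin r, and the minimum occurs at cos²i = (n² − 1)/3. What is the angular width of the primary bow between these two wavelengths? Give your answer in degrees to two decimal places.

1.72°

At 404 nm (n = 1.344): cos²i = 0.26878 → i = 58.772°, r = 39.512°, D_min = 139.495°, rainbow angle = 40.505°.
At 609 nm (n = 1.332): cos²i = 0.25807 → i = 59.469°, r = 40.290°, D_min = 137.776°, rainbow angle = 42.224°.
Angular width = |40.505° − 42.224°| = 1.719°.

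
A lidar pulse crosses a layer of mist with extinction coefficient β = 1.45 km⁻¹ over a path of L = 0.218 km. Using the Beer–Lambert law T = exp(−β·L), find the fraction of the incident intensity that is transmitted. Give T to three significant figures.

0.729

τ = β·L = 1.45 × 0.218 = 0.3161.
T = exp(−0.3161) = 0.7290.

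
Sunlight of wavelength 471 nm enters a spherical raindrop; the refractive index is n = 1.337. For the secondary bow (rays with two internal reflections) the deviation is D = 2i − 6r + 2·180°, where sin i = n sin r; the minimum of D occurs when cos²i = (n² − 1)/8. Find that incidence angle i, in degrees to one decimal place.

cos²i = (1.337² − 1)/8 = (1.78757 − 1)/8 = 0.09845.
cos i = 0.31376, so i = 71.714°.

71.7°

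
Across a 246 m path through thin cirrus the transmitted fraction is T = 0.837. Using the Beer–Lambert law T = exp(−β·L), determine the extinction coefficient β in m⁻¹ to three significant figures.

0.000723 m⁻¹

Beer–Lambert: T = exp(−βL) ⇒ β = −ln(T)/L = −ln(0.837)/246 = 0.1779/246 = 0.0007233 m⁻¹.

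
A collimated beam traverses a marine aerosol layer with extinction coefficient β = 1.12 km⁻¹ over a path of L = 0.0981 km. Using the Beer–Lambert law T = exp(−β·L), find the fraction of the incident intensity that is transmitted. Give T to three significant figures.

0.896

τ = β·L = 1.12 × 0.0981 = 0.1099.
T = exp(−0.1099) = 0.8959.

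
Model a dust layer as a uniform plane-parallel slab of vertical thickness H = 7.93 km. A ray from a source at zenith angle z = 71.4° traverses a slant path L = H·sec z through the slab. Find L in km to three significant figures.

sec z = 1/cos 71.4° = 3.1352.
L = 7.93 × 3.1352 = 24.862 km.

24.9 km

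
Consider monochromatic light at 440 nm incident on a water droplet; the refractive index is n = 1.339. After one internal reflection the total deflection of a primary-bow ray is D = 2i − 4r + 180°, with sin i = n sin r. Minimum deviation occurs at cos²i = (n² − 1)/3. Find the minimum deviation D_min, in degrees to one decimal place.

138.8°

cos²i = (1.79292 − 1)/3 = 0.26431; i = arccos(0.51411) = 59.062°.
sin r = sin 59.062°/1.339 = 0.64057; r = 39.834°.
D_min = 2·59.062° − 4·39.834° + 180° = 138.786°.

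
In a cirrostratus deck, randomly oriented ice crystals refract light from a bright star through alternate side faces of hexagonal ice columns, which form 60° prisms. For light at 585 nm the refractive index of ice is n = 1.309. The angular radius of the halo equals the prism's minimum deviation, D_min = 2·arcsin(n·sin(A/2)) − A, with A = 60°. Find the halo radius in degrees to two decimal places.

n·sin(A/2) = 1.309 × sin 30° = 1.309 × 0.5000 = 0.6545.
D_min = 2·arcsin(0.6545) − 60° = 2 × 40.882° − 60° = 21.763°.

21.76°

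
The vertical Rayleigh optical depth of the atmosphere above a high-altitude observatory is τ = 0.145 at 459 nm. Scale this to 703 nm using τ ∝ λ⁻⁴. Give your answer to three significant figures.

0.0264

τ(703 nm) = τ(459 nm) × (459/703)⁴ = 0.145 × (0.6529)⁴ = 0.145 × 0.1817 = 0.0264.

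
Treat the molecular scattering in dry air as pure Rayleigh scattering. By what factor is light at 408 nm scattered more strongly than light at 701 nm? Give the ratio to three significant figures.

8.71

Rayleigh scattering ∝ λ⁻⁴, so the ratio of coefficients is the inverse fourth power of the wavelength ratio.
σ(408)/σ(701) = (701/408)⁴ = (1.7181)⁴ = 8.714.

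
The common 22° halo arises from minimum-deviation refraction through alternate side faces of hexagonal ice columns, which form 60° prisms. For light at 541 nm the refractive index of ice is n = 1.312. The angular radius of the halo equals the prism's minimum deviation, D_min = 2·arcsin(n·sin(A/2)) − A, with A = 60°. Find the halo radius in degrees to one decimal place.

n·sin(A/2) = 1.312 × sin 30° = 1.312 × 0.5000 = 0.6560.
D_min = 2·arcsin(0.6560) − 60° = 2 × 40.996° − 60° = 21.991°.

22.0°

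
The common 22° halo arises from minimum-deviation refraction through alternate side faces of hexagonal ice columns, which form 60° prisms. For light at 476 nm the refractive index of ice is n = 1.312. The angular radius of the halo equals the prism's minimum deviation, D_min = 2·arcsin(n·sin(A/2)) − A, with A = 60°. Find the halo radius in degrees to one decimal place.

22.0°

n·sin(A/2) = 1.312 × sin 30° = 1.312 × 0.5000 = 0.6560.
D_min = 2·arcsin(0.6560) − 60° = 2 × 40.996° − 60° = 21.991°.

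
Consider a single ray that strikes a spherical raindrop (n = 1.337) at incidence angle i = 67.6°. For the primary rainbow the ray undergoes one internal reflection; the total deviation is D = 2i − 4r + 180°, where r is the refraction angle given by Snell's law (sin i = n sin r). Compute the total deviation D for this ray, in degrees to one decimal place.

140.2°

sin r = sin 67.6° / 1.337 = 0.9245/1.337 = 0.6915; r = 43.75°.
D = 2·67.6° − 4·43.75° + 180° = 135.20° − 175.00° + 180° = 140.20°.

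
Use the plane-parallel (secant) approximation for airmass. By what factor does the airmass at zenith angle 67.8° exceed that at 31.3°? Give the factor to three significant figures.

2.26

X(67.8°)/X(31.3°) = sec 67.8° / sec 31.3° = cos 31.3° / cos 67.8° = 0.8545/0.3778 = 2.2614.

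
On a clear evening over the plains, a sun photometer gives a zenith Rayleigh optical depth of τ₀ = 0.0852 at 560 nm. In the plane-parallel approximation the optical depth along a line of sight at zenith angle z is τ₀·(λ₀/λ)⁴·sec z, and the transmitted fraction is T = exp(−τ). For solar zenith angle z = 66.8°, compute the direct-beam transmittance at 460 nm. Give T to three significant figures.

0.622

sec 66.8° = 2.5384.
τ = 0.0852 × (560/460)⁴ × 2.5384 = 0.0852 × 2.1964 × 2.5384 = 0.4750.
T = exp(−0.4750) = 0.6219.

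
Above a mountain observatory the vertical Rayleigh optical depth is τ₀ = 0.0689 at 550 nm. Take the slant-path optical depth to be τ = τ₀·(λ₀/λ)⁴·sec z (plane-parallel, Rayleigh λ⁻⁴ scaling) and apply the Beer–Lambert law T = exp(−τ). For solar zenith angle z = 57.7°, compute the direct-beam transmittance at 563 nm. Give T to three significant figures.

sec 57.7° = 1.8714.
τ = 0.0689 × (550/563)⁴ × 1.8714 = 0.0689 × 0.9108 × 1.8714 = 0.1174.
T = exp(−0.1174) = 0.8892.

0.889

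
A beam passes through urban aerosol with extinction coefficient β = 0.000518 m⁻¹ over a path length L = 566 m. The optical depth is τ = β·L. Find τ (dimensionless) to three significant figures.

0.293

τ = β·L = 0.000518 × 566 = 0.2932.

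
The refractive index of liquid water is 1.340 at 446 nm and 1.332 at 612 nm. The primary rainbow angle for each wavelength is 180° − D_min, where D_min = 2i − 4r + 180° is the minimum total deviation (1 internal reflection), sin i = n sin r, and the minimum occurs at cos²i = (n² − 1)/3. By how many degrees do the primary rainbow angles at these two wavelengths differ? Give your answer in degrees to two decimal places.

1.15°

At 446 nm (n = 1.340): cos²i = 0.26520 → i = 59.004°, r = 39.770°, D_min = 138.929°, rainbow angle = 41.071°.
At 612 nm (n = 1.332): cos²i = 0.25807 → i = 59.469°, r = 40.290°, D_min = 137.776°, rainbow angle = 42.224°.
Angular width = |41.071° − 42.224°| = 1.153°.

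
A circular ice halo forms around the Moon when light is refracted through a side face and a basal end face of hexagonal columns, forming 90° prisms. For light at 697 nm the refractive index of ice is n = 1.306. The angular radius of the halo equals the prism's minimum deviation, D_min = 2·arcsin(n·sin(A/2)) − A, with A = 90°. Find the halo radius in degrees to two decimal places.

44.88°

n·sin(A/2) = 1.306 × sin 45° = 1.306 × 0.7071 = 0.9235.
D_min = 2·arcsin(0.9235) − 90° = 2 × 67.440° − 90° = 44.881°.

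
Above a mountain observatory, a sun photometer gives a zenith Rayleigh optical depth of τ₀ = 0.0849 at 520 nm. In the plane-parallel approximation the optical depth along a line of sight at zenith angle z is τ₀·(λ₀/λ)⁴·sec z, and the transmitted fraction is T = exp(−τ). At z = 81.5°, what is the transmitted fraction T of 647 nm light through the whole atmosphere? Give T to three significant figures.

sec 81.5° = 6.7655.
τ = 0.0849 × (520/647)⁴ × 6.7655 = 0.0849 × 0.4172 × 6.7655 = 0.2397.
T = exp(−0.2397) = 0.7869.

0.787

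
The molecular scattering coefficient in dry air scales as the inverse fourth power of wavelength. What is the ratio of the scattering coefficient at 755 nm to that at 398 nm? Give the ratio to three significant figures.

0.0772

Rayleigh scattering ∝ λ⁻⁴, so the ratio of coefficients is the inverse fourth power of the wavelength ratio.
σ(755)/σ(398) = (398/755)⁴ = (0.5272)⁴ = 0.07722.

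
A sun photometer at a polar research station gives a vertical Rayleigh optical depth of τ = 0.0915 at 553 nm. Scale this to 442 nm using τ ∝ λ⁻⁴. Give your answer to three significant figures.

τ(442 nm) = τ(553 nm) × (553/442)⁴ = 0.0915 × (1.2511)⁴ = 0.0915 × 2.4503 = 0.2242.

0.224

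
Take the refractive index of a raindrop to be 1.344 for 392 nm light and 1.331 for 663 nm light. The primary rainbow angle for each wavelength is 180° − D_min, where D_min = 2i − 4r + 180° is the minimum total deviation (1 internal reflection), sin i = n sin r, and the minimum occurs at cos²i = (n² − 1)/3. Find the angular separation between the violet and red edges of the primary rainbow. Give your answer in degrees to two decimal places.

At 392 nm (n = 1.344): cos²i = 0.26878 → i = 58.772°, r = 39.512°, D_min = 139.495°, rainbow angle = 40.505°.
At 663 nm (n = 1.331): cos²i = 0.25719 → i = 59.527°, r = 40.356°, D_min = 137.630°, rainbow angle = 42.370°.
Angular width = |40.505° − 42.370°| = 1.865°.

1.86°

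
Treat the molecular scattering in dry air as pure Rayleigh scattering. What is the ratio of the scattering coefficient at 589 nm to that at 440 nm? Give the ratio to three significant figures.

0.311

Rayleigh scattering ∝ λ⁻⁴, so the ratio of coefficients is the inverse fourth power of the wavelength ratio.
σ(589)/σ(440) = (440/589)⁴ = (0.7470)⁴ = 0.3114.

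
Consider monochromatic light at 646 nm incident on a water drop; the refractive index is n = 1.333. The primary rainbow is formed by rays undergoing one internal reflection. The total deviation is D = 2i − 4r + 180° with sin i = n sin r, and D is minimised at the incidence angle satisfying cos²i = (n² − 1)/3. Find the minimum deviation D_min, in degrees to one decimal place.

cos²i = (1.77689 − 1)/3 = 0.25896; i = arccos(0.50888) = 59.410°.
sin r = sin 59.410°/1.333 = 0.64579; r = 40.225°.
D_min = 2·59.410° − 4·40.225° + 180° = 137.922°.

137.9°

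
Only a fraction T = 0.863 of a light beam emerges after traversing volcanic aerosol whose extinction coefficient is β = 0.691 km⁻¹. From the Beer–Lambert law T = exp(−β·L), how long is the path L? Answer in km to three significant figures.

Beer–Lambert: T = exp(−βL) ⇒ L = −ln(T)/β = −ln(0.863)/0.691 = 0.1473/0.691 = 0.2132 km.

0.213 km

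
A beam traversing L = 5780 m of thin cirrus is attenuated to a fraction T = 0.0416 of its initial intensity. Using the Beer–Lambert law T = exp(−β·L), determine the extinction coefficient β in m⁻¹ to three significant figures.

Beer–Lambert: T = exp(−βL) ⇒ β = −ln(T)/L = −ln(0.0416)/5780 = 3.1797/5780 = 0.0005501 m⁻¹.

0.000550 m⁻¹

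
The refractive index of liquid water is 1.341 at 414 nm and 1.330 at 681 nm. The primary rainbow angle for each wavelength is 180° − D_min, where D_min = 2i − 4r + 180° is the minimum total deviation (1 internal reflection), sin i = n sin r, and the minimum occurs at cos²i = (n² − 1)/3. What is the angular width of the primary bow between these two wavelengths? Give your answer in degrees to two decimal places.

1.59°

At 414 nm (n = 1.341): cos²i = 0.26609 → i = 58.946°, r = 39.705°, D_min = 139.071°, rainbow angle = 40.929°.
At 681 nm (n = 1.330): cos²i = 0.25630 → i = 59.585°, r = 40.422°, D_min = 137.484°, rainbow angle = 42.516°.
Angular width = |40.929° − 42.516°| = 1.588°.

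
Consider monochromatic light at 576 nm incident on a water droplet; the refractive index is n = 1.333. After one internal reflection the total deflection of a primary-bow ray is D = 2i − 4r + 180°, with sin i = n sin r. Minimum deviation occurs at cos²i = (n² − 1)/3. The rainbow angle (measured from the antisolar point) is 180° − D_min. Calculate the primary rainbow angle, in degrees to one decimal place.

42.1°

cos²i = (1.77689 − 1)/3 = 0.25896; i = arccos(0.50888) = 59.410°.
sin r = sin 59.410°/1.333 = 0.64579; r = 40.225°.
D_min = 2·59.410° − 4·40.225° + 180° = 137.922°.
Rainbow angle = 180° − D_min = 42.078°.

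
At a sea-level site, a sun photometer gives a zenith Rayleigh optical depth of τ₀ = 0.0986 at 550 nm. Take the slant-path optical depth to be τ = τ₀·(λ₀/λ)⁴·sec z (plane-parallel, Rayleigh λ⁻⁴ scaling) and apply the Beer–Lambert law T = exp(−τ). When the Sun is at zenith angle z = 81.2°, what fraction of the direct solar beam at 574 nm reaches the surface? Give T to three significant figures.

sec 81.2° = 6.5366.
τ = 0.0986 × (550/574)⁴ × 6.5366 = 0.0986 × 0.8430 × 6.5366 = 0.5433.
T = exp(−0.5433) = 0.5808.

0.581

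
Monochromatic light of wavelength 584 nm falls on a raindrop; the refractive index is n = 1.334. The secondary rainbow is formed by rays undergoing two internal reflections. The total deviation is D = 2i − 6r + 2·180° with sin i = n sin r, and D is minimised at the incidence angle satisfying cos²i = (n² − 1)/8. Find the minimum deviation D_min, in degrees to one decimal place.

231.2°

cos²i = (1.77956 − 1)/8 = 0.09744; i = arccos(0.31216) = 71.810°.
sin r = sin 71.810°/1.334 = 0.71217; r = 45.411°.
D_min = 2·71.810° − 6·45.411° + 360° = 231.153°.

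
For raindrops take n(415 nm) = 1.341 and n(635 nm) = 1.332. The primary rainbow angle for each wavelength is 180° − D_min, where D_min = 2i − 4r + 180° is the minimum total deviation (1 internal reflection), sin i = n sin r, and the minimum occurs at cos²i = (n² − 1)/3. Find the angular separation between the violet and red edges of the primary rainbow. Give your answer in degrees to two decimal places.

1.29°

At 415 nm (n = 1.341): cos²i = 0.26609 → i = 58.946°, r = 39.705°, D_min = 139.071°, rainbow angle = 40.929°.
At 635 nm (n = 1.332): cos²i = 0.25807 → i = 59.469°, r = 40.290°, D_min = 137.776°, rainbow angle = 42.224°.
Angular width = |40.929° − 42.224°| = 1.295°.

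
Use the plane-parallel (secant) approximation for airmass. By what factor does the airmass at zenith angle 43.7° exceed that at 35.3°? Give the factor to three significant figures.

1.13

X(43.7°)/X(35.3°) = sec 43.7° / sec 35.3° = cos 35.3° / cos 43.7° = 0.8161/0.7230 = 1.1289.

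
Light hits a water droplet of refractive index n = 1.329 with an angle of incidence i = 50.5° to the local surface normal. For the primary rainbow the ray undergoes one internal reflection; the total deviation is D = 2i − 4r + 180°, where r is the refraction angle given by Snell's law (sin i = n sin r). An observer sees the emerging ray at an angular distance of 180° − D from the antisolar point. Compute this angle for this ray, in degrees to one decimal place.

sin r = sin 50.5° / 1.329 = 0.7716/1.329 = 0.5806; r = 35.49°.
D = 2·50.5° − 4·35.49° + 180° = 101.00° − 141.97° + 180° = 139.03°.
Angle from antisolar point = 180° − D = 40.97°.

41.0°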